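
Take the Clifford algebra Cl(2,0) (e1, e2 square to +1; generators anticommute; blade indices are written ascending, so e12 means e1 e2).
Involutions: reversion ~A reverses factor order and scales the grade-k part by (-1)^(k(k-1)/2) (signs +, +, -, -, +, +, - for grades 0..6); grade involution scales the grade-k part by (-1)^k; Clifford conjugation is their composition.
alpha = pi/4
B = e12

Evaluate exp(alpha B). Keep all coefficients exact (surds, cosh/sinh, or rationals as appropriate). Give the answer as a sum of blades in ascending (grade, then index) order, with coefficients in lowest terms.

B^2 = (1)^2*(e12)^2 = 1*(-1) = -1 (a basis 2-blade squares to minus the product of its generators' squares).
B^2 = -1 — B^2 < 0, so the exponential closes trigonometrically: l = 1, alpha*l = pi/4, so exp(alpha B) = cos(pi/4) + (sin(pi/4)/1)*B = sqrt(2)/2 + (sqrt(2)/2)*B.
Answer: sqrt(2)/2 + sqrt(2)/2*e12


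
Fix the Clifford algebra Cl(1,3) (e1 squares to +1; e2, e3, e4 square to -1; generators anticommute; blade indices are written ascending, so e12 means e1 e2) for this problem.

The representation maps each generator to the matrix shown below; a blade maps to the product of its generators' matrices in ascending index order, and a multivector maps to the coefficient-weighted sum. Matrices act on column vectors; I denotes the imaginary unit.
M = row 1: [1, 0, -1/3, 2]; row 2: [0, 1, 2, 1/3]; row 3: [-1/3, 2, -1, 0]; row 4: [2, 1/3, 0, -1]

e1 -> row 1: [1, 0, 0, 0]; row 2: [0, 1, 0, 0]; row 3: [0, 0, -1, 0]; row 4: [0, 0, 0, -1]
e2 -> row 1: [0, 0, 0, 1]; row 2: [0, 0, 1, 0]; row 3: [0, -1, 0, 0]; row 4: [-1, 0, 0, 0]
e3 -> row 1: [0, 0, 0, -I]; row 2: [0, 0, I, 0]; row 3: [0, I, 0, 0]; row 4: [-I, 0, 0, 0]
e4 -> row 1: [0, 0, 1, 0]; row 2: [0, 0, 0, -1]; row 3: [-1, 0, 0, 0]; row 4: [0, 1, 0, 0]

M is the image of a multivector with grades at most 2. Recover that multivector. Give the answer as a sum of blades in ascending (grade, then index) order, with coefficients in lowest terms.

Method: the blade images are trace-orthogonal — tr(rho(e_A) rho(e_B)^-1) = 4 if A = B and 0 otherwise — and rho(e_A)^-1 = (e_A)^2 * rho(e_A) with (e_A)^2 = +1 or -1, so the coefficient of e_A in the preimage is (e_A)^2 * tr(M rho(e_A))/4.
Nonzero projections over blades of grade <= 2: e1: (e1)^2 = +1, tr(M rho(e1)) = 4, coefficient 1; e12: (e12)^2 = +1, tr(M rho(e12)) = 8, coefficient 2; e14: (e14)^2 = +1, tr(M rho(e14)) = -4/3, coefficient -1/3. Every other blade of grade <= 2 projects to 0.
Answer: e1 + 2*e12 - 1/3*e14


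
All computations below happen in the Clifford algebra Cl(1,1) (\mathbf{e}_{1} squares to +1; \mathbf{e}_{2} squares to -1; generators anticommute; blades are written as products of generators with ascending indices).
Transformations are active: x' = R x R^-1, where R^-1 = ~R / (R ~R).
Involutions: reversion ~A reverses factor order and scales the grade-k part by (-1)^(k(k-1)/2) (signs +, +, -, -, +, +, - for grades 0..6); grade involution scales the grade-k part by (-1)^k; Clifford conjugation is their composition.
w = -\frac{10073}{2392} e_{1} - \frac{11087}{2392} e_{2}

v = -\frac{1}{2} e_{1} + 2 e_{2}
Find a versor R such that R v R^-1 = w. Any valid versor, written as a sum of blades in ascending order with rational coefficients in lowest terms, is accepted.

Take R = v + w = -\frac{11269}{2392} e_{1} - \frac{6303}{2392} e_{2}. Because q(v) = q(w) = -\frac{15}{4}, conjugation by R sends v exactly to w.
Answer: -\frac{11269}{2392} e_{1} - \frac{6303}{2392} e_{2}


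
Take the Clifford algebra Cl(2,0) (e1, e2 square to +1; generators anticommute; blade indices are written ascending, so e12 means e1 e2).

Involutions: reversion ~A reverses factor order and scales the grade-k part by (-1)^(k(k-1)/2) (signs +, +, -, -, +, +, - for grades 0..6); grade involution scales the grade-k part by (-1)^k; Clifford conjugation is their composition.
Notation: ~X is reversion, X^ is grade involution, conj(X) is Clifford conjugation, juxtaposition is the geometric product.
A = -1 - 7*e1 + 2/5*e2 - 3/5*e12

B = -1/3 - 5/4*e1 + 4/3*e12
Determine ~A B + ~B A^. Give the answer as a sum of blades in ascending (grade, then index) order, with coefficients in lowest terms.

first term: 497/60 + 61/20*e1 - 523/60*e2 - 31/30*e12
second term: -553/60 - 11/20*e1 + 613/60*e2 + 61/30*e12
Answer: -14/15 + 5/2*e1 + 3/2*e2 + e12


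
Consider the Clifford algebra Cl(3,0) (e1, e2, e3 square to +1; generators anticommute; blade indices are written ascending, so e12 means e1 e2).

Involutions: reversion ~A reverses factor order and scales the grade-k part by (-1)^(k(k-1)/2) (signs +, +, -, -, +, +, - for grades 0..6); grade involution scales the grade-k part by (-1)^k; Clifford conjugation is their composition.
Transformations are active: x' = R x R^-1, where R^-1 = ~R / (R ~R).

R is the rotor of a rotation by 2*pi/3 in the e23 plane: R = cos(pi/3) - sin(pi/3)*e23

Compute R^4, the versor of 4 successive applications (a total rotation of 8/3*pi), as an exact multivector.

Because a rotor carries half the rotation angle, composing 4 copies of this e23-plane rotor multiplies the phase: 4*(pi/3) = 4*pi/3, hence R^4 = cos(4*pi/3) - sin(4*pi/3)*e23.
cos(4*pi/3) = -1/2 and sin(4*pi/3) = -sqrt(3)/2, so R^4 = -1/2 + sqrt(3)/2*e23. The net rotation is 2/3*pi (after discarding 1 full turn, each of which contributes a factor -1 to the rotor); the rotor keeps the half-angle phase exactly.
Answer: -1/2 + sqrt(3)/2*e23


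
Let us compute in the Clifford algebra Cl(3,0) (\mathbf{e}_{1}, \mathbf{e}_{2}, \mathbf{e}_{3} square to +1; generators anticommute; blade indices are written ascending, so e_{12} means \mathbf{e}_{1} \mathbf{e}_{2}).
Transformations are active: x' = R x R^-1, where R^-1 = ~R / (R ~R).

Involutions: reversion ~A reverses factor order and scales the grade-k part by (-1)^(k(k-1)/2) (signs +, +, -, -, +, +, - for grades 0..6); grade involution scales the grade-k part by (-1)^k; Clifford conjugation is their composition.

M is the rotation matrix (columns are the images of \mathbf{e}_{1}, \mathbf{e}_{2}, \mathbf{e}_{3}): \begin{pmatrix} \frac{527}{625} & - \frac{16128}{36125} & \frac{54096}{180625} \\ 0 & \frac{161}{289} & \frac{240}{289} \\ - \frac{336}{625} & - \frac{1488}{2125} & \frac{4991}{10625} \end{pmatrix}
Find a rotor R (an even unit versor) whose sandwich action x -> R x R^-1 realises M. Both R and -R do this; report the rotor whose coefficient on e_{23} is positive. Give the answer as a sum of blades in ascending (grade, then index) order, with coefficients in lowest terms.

Method: write R = a + b12*e_{12} + b13*e_{13} + b23*e_{23} with a^2 + b12^2 + b13^2 + b23^2 = 1 (so R^-1 = ~R). Expanding the columns R e_j ~R gives tr M = 4a^2 - 1 and, from the antisymmetric part, M21 - M12 = -4a*b12, M13 - M31 = 4a*b13, M32 - M23 = -4a*b23.
Here tr M = \frac{13511}{7225}, so a^2 = (1 + tr M)/4 = \frac{5184}{7225} and a = ±\frac{72}{85}. Taking a = \frac{72}{85}: M21 - M12 = \frac{16128}{36125}, M13 - M31 = \frac{6048}{7225}, M32 - M23 = -\frac{55296}{36125}, giving b12 = -\frac{56}{425}, b13 = \frac{21}{85}, b23 = \frac{192}{425}, i.e. R = \frac{72}{85} - \frac{56}{425} e_{12} + \frac{21}{85} e_{13} + \frac{192}{425} e_{23}.
Its e_{23} coefficient is already positive.
Answer: \frac{72}{85} - \frac{56}{425} e_{12} + \frac{21}{85} e_{13} + \frac{192}{425} e_{23}. Key observation: the double cover Spin(3) -> SO(3) sends R and -R to the same matrix (trace \frac{13511}{7225} here), so the stated sign of the e_{23} coefficient is what selects one sheet.


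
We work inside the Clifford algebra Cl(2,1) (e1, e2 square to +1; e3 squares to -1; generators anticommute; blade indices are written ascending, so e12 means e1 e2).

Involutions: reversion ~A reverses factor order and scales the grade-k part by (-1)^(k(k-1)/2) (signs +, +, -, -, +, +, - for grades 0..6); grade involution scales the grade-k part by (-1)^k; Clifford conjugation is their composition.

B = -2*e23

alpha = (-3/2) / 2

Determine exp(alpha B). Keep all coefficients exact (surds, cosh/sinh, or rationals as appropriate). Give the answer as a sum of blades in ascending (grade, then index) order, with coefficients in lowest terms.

B^2 = (-2)^2*(e23)^2 = 4*(+1) = 4 (a basis 2-blade squares to minus the product of its generators' squares).
B^2 = 4 — the positive square puts this in the hyperbolic regime; l = 2, alpha*l = -3/2, so exp(alpha B) = cosh(-3/2) + (sinh(-3/2)/2)*B = cosh(3/2) + (-sinh(3/2)/2)*B.
Answer: cosh(3/2) + sinh(3/2)*e23


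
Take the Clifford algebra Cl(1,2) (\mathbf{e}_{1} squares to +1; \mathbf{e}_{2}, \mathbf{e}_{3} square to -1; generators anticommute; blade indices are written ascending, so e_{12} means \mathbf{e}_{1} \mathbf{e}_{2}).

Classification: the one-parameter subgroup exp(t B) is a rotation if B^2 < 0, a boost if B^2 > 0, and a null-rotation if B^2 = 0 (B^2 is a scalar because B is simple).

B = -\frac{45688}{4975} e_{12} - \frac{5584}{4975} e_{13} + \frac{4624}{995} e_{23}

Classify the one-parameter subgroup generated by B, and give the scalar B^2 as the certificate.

B^2 term by term: the squares give (-\frac{45688}{4975})^2*(e_{12})^2 + (-\frac{5584}{4975})^2*(e_{13})^2 + (\frac{4624}{995})^2*(e_{23})^2 = \frac{2087393344}{24750625}*(+1) + \frac{31181056}{24750625}*(+1) + \frac{21381376}{990025}*(-1) = 64 (each basis 2-blade squares to minus the product of its generators' squares); cross terms between blades sharing an index anticommute and cancel. So B^2 = 64.
Answer: boost, certificate B^2 = 64. The class reads off the invariant scalar 64 directly.


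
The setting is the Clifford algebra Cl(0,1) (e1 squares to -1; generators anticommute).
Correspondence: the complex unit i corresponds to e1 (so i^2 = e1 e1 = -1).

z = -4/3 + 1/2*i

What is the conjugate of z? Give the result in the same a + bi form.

In blades: z = -4/3 + 1/2*e1.
Conjugation here is Clifford conjugation: the scalar is fixed and the grade-1 and grade-2 blades all flip sign, giving -4/3 - 1/2*e1; translating back:
Answer: -4/3 - 1/2*i


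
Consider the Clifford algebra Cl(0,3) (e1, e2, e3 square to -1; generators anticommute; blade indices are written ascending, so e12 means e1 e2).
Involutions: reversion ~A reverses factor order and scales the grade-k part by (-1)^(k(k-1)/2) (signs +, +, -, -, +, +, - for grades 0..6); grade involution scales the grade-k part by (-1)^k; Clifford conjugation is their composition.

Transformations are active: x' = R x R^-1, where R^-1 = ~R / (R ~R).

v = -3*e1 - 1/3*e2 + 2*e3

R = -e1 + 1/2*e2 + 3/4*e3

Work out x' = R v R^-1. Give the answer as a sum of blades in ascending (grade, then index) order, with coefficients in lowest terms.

~R = -e1 + 1/2*e2 + 3/4*e3, and R ~R = -29/16, so R^-1 = ~R / (-29/16).
R v = -13/3 + 11/6*e12 + 1/4*e13 + 5/4*e23
Answer: -155/87*e1 + 79/29*e2 + 46/29*e3


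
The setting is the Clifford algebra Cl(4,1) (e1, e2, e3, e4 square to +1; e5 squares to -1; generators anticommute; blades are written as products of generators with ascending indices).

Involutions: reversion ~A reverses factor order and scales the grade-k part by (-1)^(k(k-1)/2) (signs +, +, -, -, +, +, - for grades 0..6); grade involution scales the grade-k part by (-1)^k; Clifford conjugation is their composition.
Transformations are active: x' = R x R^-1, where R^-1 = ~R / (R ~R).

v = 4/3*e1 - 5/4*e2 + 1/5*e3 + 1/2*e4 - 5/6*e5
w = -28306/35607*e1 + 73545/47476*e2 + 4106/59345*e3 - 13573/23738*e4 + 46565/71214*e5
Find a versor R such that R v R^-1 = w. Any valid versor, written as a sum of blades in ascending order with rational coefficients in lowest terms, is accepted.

R = v + w = 6390/11869*e1 + 3550/11869*e2 + 3195/11869*e3 - 852/11869*e4 - 2130/11869*e5 works: the equal norms (3523/1200) guarantee its sandwich swaps v into w.
Answer: 6390/11869*e1 + 3550/11869*e2 + 3195/11869*e3 - 852/11869*e4 - 2130/11869*e5


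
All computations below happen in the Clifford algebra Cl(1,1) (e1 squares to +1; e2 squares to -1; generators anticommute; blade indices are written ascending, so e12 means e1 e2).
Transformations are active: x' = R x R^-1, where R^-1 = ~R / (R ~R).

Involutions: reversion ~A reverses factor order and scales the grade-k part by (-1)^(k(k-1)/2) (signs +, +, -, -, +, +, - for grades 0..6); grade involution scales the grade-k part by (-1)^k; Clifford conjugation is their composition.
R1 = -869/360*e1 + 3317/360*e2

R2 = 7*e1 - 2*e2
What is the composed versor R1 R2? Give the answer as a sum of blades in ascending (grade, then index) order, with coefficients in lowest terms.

Distribute over the terms of R1 (each basis-blade product reordered to ascending indices, repeated generators contracted through their squares):
(-869/360*e1) R2 = -6083/360 + 869/180*e12
(3317/360*e2) R2 = 3317/180 - 23219/360*e12
Summing the partial products and collecting blades:
Answer: 551/360 - 21481/360*e12


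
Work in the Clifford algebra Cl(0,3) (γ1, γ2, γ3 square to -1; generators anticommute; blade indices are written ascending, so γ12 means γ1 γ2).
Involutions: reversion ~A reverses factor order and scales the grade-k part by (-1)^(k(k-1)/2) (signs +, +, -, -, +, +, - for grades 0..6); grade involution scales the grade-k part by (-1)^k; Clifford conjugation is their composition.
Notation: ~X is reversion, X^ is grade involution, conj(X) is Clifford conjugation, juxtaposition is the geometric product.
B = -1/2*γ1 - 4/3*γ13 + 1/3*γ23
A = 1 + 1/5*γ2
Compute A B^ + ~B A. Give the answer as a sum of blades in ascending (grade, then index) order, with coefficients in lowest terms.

first term: 1/2*γ1 - 1/15*γ3 - 1/10*γ12 - 4/3*γ13 + 1/3*γ23 + 4/15*γ123
second term: -1/2*γ1 - 1/15*γ3 - 1/10*γ12 + 4/3*γ13 - 1/3*γ23 - 4/15*γ123
Answer: -2/15*γ3 - 1/5*γ12


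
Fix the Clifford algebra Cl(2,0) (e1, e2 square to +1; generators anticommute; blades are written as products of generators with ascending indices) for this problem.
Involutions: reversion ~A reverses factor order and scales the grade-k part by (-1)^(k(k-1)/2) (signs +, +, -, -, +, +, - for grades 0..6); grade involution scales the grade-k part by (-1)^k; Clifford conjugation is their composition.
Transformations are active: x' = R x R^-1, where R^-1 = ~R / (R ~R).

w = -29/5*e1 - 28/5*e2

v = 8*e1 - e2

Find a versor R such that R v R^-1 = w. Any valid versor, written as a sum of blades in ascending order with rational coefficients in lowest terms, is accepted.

R = v + w = 11/5*e1 - 33/5*e2 works: the equal norms (65) guarantee its sandwich swaps v into w.
Answer: 11/5*e1 - 33/5*e2


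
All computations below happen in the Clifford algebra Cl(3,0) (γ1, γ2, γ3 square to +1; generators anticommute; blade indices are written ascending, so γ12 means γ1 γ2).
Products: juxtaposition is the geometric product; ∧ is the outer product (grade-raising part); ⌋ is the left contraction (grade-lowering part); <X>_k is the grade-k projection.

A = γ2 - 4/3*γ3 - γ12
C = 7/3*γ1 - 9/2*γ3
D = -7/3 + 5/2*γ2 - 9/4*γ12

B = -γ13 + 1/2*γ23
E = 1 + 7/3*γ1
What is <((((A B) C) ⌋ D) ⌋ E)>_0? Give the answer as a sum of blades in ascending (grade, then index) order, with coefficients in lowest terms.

step 1: -4/3*γ1 + 2/3*γ2 + 1/2*γ3 - 1/2*γ13 - γ23 + γ123
step 2: -193/36 + 9/4*γ1 + 9/2*γ2 + 7/6*γ3 - 109/18*γ12 + 29/6*γ13 - 2/3*γ23 - 7/3*γ123
step 3: 2189/216 + 81/8*γ1 - 2659/144*γ2 + 193/16*γ12
step 4: 1823/54 + 15323/648*γ1
step 5: 1823/54
Answer: 1823/54


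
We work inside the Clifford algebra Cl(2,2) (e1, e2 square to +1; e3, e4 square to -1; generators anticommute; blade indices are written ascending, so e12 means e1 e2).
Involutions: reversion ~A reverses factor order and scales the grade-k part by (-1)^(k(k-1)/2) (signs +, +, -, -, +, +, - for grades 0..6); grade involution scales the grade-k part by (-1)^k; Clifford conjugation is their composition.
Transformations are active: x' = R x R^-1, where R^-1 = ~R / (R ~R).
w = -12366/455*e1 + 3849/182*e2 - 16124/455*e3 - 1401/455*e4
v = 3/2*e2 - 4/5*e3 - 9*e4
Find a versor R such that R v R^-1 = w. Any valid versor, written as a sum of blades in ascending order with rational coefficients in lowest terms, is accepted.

A norm check does it: q(v) = q(w) = -7939/100, hence R = v + w = -12366/455*e1 + 2061/91*e2 - 16488/455*e3 - 5496/455*e4 realises the map — parallel part kept, (v - w)/2 negated, v carried to w.
Answer: -12366/455*e1 + 2061/91*e2 - 16488/455*e3 - 5496/455*e4


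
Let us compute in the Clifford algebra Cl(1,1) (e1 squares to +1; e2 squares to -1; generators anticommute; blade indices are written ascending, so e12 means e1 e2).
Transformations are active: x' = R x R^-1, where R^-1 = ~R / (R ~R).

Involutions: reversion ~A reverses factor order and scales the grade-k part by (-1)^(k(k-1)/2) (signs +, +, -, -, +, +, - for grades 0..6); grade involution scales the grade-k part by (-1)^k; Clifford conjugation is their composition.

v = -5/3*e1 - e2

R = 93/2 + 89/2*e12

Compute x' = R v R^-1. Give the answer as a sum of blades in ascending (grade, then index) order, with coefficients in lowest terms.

~R = 93/2 - 89/2*e12, and R ~R = 182, so R^-1 = ~R / (182).
R v = -33*e1 + 83/3*e2
Answer: -8297/546*e1 + 2755/182*e2


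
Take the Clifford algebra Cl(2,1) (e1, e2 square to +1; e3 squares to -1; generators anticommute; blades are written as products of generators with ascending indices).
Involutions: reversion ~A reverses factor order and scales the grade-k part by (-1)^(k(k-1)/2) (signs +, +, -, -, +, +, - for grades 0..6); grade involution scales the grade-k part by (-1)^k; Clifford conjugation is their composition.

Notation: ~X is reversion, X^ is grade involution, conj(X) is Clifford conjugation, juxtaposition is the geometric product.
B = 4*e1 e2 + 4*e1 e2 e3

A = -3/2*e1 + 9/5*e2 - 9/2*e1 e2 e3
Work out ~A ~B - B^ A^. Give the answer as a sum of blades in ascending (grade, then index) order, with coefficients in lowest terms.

first term: -18 + 36/5*e1 + 6*e2 + 18*e3 + 36/5*e1 e3 + 6*e2 e3
second term: -18 - 36/5*e1 - 6*e2 - 18*e3 - 36/5*e1 e3 - 6*e2 e3
Answer: 72/5*e1 + 12*e2 + 36*e3 + 72/5*e1 e3 + 12*e2 e3


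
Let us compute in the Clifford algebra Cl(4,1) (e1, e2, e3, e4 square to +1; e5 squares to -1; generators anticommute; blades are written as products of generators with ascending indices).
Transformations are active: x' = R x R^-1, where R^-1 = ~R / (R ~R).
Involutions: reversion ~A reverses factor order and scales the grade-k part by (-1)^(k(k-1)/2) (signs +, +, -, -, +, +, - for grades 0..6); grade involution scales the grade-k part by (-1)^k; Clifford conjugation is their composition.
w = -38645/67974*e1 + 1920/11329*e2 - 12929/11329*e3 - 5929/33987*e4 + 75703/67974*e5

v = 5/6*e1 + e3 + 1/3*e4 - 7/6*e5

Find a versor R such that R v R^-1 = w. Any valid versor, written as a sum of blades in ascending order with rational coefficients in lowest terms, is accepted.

Take R = v + w = 3000/11329*e1 + 1920/11329*e2 - 1600/11329*e3 + 1800/11329*e4 - 600/11329*e5. Because q(v) = q(w) = 4/9, conjugation by R sends v exactly to w.
Answer: 3000/11329*e1 + 1920/11329*e2 - 1600/11329*e3 + 1800/11329*e4 - 600/11329*e5


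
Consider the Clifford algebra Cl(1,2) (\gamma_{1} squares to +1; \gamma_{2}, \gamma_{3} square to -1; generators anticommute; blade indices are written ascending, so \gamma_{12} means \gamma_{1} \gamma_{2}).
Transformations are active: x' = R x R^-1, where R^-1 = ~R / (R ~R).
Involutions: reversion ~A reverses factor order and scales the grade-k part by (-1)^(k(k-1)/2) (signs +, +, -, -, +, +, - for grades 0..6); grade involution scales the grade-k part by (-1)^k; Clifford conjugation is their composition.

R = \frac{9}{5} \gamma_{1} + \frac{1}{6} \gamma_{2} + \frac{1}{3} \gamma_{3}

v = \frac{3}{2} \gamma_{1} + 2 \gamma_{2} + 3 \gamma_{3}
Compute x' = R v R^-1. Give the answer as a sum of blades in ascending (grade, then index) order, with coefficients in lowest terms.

~R = \frac{9}{5} \gamma_{1} + \frac{1}{6} \gamma_{2} + \frac{1}{3} \gamma_{3}, and R ~R = \frac{2791}{900}, so R^-1 = ~R / (\frac{2791}{900}).
R v = \frac{41}{30} + \frac{67}{20} \gamma_{12} + \frac{49}{10} \gamma_{13} - \frac{1}{6} \gamma_{23}
Answer: \frac{483}{5582} \gamma_{1} - \frac{5172}{2791} \gamma_{2} - \frac{7553}{2791} \gamma_{3}


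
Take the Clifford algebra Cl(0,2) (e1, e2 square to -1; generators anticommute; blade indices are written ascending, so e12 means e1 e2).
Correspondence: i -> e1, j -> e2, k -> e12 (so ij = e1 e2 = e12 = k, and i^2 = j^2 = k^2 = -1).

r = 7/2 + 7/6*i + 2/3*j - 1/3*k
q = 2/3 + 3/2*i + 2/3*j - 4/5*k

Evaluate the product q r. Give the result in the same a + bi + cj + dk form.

In blades: q = 2/3 + 3/2*e1 + 2/3*e2 - 4/5*e12, r = 7/2 + 7/6*e1 + 2/3*e2 - 1/3*e12.
Distribute q over r term by term (generator squares from the signature, products reordered to ascending indices): (2/3)*r = 7/3 + 7/9*e1 + 4/9*e2 - 2/9*e12; (3/2*e1)*r = -7/4 + 21/4*e1 + 1/2*e2 + e12; (2/3*e2)*r = -4/9 - 2/9*e1 + 7/3*e2 - 7/9*e12; (-4/5*e12)*r = -4/15 + 8/15*e1 - 14/15*e2 - 14/5*e12.
Sum: -23/180 + 1141/180*e1 + 211/90*e2 - 14/5*e12; translating back through the correspondence:
Answer: -23/180 + 1141/180*i + 211/90*j - 14/5*k


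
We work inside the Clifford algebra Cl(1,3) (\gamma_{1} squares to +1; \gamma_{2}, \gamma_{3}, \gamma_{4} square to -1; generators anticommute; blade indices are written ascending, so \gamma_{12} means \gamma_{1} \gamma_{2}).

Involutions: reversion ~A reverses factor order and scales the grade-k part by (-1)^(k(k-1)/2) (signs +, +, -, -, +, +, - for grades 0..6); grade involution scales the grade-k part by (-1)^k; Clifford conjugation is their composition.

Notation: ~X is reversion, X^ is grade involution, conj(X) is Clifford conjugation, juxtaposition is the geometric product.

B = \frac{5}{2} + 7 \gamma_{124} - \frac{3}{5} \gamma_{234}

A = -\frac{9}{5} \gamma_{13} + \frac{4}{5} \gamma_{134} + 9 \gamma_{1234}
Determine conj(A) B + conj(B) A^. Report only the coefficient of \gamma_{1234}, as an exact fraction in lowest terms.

first term: -\frac{27}{5} \gamma_{1} - 63 \gamma_{3} + \frac{12}{25} \gamma_{12} + \frac{9}{2} \gamma_{13} - \frac{28}{5} \gamma_{23} - \frac{27}{25} \gamma_{124} + 2 \gamma_{134} + \frac{63}{5} \gamma_{234} + \frac{45}{2} \gamma_{1234}
second term: \frac{27}{5} \gamma_{1} + 63 \gamma_{3} + \frac{12}{25} \gamma_{12} - \frac{9}{2} \gamma_{13} - \frac{28}{5} \gamma_{23} - \frac{27}{25} \gamma_{124} - 2 \gamma_{134} + \frac{63}{5} \gamma_{234} + \frac{45}{2} \gamma_{1234}
Answer: 45


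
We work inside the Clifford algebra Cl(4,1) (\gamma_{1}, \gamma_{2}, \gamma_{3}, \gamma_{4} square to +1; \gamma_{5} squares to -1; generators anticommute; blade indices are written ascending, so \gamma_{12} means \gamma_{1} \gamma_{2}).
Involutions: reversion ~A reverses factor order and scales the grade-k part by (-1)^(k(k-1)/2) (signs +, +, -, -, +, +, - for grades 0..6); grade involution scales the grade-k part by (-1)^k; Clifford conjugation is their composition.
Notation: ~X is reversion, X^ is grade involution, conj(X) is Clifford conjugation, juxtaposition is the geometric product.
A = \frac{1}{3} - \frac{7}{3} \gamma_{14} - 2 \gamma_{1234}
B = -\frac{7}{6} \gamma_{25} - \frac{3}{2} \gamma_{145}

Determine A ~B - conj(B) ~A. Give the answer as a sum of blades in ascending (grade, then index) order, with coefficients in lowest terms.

first term: \frac{7}{2} \gamma_{5} + \frac{7}{18} \gamma_{25} + \frac{1}{2} \gamma_{145} + 3 \gamma_{235} + \frac{49}{18} \gamma_{1245} - \frac{7}{3} \gamma_{1345}
second term: \frac{7}{2} \gamma_{5} + \frac{7}{18} \gamma_{25} - \frac{1}{2} \gamma_{145} - 3 \gamma_{235} - \frac{49}{18} \gamma_{1245} + \frac{7}{3} \gamma_{1345}
Answer: \gamma_{145} + 6 \gamma_{235} + \frac{49}{9} \gamma_{1245} - \frac{14}{3} \gamma_{1345}


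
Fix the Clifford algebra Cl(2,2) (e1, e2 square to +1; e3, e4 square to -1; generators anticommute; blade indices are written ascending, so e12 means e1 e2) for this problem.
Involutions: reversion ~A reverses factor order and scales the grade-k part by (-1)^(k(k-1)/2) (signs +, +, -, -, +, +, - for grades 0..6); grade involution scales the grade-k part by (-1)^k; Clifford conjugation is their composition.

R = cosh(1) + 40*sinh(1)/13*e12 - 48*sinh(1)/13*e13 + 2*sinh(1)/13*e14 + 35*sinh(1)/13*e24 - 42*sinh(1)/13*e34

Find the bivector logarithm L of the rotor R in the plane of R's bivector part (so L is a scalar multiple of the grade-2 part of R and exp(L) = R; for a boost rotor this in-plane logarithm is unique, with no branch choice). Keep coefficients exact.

The scalar part of R is cosh(1), so cosh pins the rapidity up to sign — the sign comes from the bivector part; dividing that part by sinh of the rapidity yields the plane, and the in-plane L = rapidity * plane is unique because the two sign choices cancel.
Concretely: cosh(rapidity) = cosh(1) gives rapidity = ±1, and since rapidity/sinh(rapidity) is even the sign is immaterial: L = (rapidity/sinh(rapidity)) * <R>_2 = (1/sinh(1)) * <R>_2.
Answer: 40/13*e12 - 48/13*e13 + 2/13*e14 + 35/13*e24 - 42/13*e34


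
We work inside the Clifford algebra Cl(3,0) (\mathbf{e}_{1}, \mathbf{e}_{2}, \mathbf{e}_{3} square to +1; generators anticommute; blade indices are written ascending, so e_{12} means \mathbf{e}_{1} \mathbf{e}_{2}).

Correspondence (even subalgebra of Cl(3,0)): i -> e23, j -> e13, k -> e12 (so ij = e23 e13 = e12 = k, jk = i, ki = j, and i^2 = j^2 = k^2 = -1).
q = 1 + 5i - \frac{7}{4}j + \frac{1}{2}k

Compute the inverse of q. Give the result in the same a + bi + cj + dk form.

In blades: q = 1 + \frac{1}{2} e_{12} - \frac{7}{4} e_{13} + 5 e_{23}.
With qbar = 1 - \frac{1}{2} e_{12} + \frac{7}{4} e_{13} - 5 e_{23} (scalar fixed, mapped units negated), q qbar = \frac{469}{16} (the sum of squared coefficients), so q^-1 = qbar / (\frac{469}{16}) = \frac{16}{469} - \frac{8}{469} e_{12} + \frac{4}{67} e_{13} - \frac{80}{469} e_{23}; translating back:
Answer: \frac{16}{469} - \frac{80}{469}i + \frac{4}{67}j - \frac{8}{469}k


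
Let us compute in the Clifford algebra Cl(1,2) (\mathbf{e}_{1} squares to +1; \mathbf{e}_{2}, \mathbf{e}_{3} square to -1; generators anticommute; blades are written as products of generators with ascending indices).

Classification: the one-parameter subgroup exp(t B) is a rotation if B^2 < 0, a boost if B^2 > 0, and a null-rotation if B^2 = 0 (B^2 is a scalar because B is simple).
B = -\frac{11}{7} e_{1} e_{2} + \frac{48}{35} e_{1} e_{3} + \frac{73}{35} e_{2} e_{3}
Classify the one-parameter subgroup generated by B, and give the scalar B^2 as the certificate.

B^2 term by term: the squares give (-\frac{11}{7})^2*(e_{1} e_{2})^2 + (\frac{48}{35})^2*(e_{1} e_{3})^2 + (\frac{73}{35})^2*(e_{2} e_{3})^2 = \frac{121}{49}*(+1) + \frac{2304}{1225}*(+1) + \frac{5329}{1225}*(-1) = 0 (each basis 2-blade squares to minus the product of its generators' squares); cross terms between blades sharing an index anticommute and cancel. So B^2 = 0.
Answer: null-rotation, certificate B^2 = 0. B^2 = 0 is basis-independent, so its sign is the whole story.


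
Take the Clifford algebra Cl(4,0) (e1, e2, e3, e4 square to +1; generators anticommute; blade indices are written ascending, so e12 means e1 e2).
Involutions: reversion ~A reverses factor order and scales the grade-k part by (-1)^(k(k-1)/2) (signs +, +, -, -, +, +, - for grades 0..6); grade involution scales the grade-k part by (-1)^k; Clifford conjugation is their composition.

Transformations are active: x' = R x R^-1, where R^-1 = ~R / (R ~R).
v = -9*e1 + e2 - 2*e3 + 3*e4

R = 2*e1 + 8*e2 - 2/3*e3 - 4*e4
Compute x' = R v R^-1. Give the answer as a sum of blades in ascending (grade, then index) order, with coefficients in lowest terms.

~R = 2*e1 + 8*e2 - 2/3*e3 - 4*e4, and R ~R = 760/9, so R^-1 = ~R / (760/9).
R v = -62/3 + 74*e12 - 10*e13 - 30*e14 - 46/3*e23 + 28*e24 - 10*e34
Answer: 762/95*e1 - 467/95*e2 + 221/95*e3 - 99/95*e4


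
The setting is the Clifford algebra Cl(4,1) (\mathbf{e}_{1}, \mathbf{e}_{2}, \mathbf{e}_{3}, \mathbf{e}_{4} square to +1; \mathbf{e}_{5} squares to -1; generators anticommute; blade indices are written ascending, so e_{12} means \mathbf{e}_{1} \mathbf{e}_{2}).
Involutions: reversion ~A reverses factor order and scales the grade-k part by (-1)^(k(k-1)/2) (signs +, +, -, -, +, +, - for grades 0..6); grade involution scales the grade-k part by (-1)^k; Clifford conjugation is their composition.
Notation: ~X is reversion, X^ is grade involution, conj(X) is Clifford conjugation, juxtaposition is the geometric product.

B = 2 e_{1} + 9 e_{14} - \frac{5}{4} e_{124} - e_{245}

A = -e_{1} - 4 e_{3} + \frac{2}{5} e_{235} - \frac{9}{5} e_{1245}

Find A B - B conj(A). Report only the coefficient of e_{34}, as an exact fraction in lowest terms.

first term: -2 + \frac{9}{5} e_{1} - 9 e_{4} + \frac{9}{4} e_{5} + 8 e_{13} + \frac{5}{4} e_{24} - \frac{81}{5} e_{25} - \frac{2}{5} e_{34} + 36 e_{134} + \frac{18}{5} e_{245} + 5 e_{1234} - \frac{4}{5} e_{1235} + e_{1245} - \frac{1}{2} e_{1345} - 4 e_{2345} + \frac{18}{5} e_{12345}
second term: 2 - \frac{9}{5} e_{1} - 9 e_{4} - \frac{9}{4} e_{5} + 8 e_{13} - \frac{5}{4} e_{24} - \frac{81}{5} e_{25} + \frac{2}{5} e_{34} - 36 e_{134} - \frac{18}{5} e_{245} + 5 e_{1234} + \frac{4}{5} e_{1235} + e_{1245} - \frac{1}{2} e_{1345} - 4 e_{2345} + \frac{18}{5} e_{12345}
Answer: -\frac{4}{5}


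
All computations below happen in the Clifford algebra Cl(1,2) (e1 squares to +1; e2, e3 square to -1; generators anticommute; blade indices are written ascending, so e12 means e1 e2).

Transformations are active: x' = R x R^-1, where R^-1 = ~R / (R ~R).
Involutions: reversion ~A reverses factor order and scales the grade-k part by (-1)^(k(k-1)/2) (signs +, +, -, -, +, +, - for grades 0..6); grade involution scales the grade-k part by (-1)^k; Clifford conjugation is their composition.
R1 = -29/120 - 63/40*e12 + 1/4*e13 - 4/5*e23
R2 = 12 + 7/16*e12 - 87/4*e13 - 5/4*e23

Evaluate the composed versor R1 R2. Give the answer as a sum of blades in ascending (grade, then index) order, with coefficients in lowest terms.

Distribute over the terms of R1 (each basis-blade product reordered to ascending indices, repeated generators contracted through their squares):
(-29/120) R2 = -29/10 - 203/1920*e12 + 841/160*e13 + 29/96*e23
(-63/40*e12) R2 = -441/640 - 189/10*e12 - 63/32*e13 - 5481/160*e23
(1/4*e13) R2 = -87/16 - 5/16*e12 + 3*e13 + 7/64*e23
(-4/5*e23) R2 = -1 - 87/5*e12 - 7/20*e13 - 48/5*e23
Summing the partial products and collecting blades:
Answer: -6417/640 - 70499/1920*e12 + 95/16*e13 - 41707/960*e23


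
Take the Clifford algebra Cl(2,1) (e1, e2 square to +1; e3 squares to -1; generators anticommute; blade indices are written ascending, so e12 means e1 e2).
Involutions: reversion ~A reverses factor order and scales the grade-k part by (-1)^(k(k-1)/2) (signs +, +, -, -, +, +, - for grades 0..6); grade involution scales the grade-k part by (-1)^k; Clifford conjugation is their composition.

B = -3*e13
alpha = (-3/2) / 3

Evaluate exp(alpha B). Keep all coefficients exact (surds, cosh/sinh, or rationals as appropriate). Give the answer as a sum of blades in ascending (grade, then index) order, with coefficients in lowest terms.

B^2 = (-3)^2*(e13)^2 = 9*(+1) = 9 (a basis 2-blade squares to minus the product of its generators' squares).
B^2 = 9 — the series telescopes hyperbolically here: l = 3, alpha*l = -3/2, so exp(alpha B) = cosh(-3/2) + (sinh(-3/2)/3)*B = cosh(3/2) + (-sinh(3/2)/3)*B.
Answer: cosh(3/2) + sinh(3/2)*e13


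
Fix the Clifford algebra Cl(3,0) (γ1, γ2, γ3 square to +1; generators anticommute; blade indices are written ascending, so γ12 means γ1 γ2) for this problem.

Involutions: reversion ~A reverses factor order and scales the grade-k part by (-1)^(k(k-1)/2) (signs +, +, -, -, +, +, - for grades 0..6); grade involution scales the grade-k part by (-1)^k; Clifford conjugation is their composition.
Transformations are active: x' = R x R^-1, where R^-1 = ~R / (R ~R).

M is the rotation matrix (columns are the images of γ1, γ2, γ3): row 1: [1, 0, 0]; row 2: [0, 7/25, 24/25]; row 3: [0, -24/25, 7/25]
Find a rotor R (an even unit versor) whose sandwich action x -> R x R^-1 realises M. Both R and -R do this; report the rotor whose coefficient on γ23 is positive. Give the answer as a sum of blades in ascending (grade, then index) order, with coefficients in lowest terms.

Method: write R = a + b12*γ12 + b13*γ13 + b23*γ23 with a^2 + b12^2 + b13^2 + b23^2 = 1 (so R^-1 = ~R). Expanding the columns R e_j ~R gives tr M = 4a^2 - 1 and, from the antisymmetric part, M21 - M12 = -4a*b12, M13 - M31 = 4a*b13, M32 - M23 = -4a*b23.
Here tr M = 39/25, so a^2 = (1 + tr M)/4 = 16/25 and a = ±4/5. Taking a = 4/5: M21 - M12 = 0, M13 - M31 = 0, M32 - M23 = -48/25, giving b12 = 0, b13 = 0, b23 = 3/5, i.e. R = 4/5 + 3/5*γ23.
Its γ23 coefficient is already positive.
Answer: 4/5 + 3/5*γ23. Recall the cover is two-to-one: with M of trace 39/25, both preimages act alike, and the stated γ23 sign chooses the sheet.


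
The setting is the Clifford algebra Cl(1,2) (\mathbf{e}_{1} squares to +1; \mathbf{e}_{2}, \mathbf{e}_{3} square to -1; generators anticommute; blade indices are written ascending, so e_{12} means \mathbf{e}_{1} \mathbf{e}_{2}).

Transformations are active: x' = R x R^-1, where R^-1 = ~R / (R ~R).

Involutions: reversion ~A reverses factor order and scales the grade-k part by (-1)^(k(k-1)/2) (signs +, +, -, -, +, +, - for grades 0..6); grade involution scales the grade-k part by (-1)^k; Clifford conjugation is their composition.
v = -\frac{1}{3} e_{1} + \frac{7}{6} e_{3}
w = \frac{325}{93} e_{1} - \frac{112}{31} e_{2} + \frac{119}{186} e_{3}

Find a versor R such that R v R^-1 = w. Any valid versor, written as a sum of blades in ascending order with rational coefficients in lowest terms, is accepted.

Why this works: both vectors square to -\frac{5}{4}, so q(v) = q(w) and R = v + w = \frac{98}{31} e_{1} - \frac{112}{31} e_{2} + \frac{56}{31} e_{3} carries v to w — its own direction survives, the complement (v - w)/2 flips.
Answer: \frac{98}{31} e_{1} - \frac{112}{31} e_{2} + \frac{56}{31} e_{3}


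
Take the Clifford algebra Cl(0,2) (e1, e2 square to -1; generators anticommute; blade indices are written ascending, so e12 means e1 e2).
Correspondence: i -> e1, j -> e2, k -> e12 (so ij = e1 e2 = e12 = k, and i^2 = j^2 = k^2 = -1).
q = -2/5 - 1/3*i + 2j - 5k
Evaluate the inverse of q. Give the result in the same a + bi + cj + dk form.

In blades: q = -2/5 - 1/3*e1 + 2*e2 - 5*e12.
With qbar = -2/5 + 1/3*e1 - 2*e2 + 5*e12 (scalar fixed, mapped units negated), q qbar = 6586/225 (the sum of squared coefficients), so q^-1 = qbar / (6586/225) = -45/3293 + 75/6586*e1 - 225/3293*e2 + 1125/6586*e12; translating back:
Answer: -45/3293 + 75/6586*i - 225/3293*j + 1125/6586*k


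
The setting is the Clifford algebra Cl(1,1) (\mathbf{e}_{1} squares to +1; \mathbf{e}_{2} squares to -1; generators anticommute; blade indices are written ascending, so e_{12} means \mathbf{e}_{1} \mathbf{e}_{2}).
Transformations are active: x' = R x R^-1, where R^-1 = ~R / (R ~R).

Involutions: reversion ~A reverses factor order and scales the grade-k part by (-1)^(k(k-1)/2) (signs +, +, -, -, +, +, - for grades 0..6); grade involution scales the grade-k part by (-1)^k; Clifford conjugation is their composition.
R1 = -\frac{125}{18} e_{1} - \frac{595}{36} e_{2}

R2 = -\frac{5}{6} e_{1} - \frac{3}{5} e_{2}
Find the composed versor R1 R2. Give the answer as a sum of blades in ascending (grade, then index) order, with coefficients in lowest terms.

Distribute over the terms of R1 (each basis-blade product reordered to ascending indices, repeated generators contracted through their squares):
(-\frac{125}{18} e_{1}) R2 = \frac{625}{108} + \frac{25}{6} e_{12}
(-\frac{595}{36} e_{2}) R2 = -\frac{119}{12} - \frac{2975}{216} e_{12}
Summing the partial products and collecting blades:
Answer: -\frac{223}{54} - \frac{2075}{216} e_{12}


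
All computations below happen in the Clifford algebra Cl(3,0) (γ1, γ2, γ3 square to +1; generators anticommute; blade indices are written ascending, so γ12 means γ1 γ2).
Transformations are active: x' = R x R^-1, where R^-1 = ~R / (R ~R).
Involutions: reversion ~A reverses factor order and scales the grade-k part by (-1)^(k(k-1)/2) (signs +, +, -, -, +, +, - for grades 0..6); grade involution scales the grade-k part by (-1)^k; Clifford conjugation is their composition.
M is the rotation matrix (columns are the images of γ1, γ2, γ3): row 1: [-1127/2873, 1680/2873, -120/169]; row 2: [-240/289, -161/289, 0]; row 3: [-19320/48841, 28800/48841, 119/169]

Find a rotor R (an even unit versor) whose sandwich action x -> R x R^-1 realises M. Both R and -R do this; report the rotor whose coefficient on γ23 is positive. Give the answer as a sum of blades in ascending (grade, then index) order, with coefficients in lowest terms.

Method: write R = a + b12*γ12 + b13*γ13 + b23*γ23 with a^2 + b12^2 + b13^2 + b23^2 = 1 (so R^-1 = ~R). Expanding the columns R e_j ~R gives tr M = 4a^2 - 1 and, from the antisymmetric part, M21 - M12 = -4a*b12, M13 - M31 = 4a*b13, M32 - M23 = -4a*b23.
Here tr M = -11977/48841, so a^2 = (1 + tr M)/4 = 9216/48841 and a = ±96/221. Taking a = 96/221: M21 - M12 = -69120/48841, M13 - M31 = -15360/48841, M32 - M23 = 28800/48841, giving b12 = 180/221, b13 = -40/221, b23 = -75/221, i.e. R = 96/221 + 180/221*γ12 - 40/221*γ13 - 75/221*γ23.
Its γ23 coefficient is negative, so report the other preimage -R.
Answer: -96/221 - 180/221*γ12 + 40/221*γ13 + 75/221*γ23. Why the constraint matters: R and -R act identically through the sandwich — M has trace -11977/48841 either way — so only the sign condition on γ23 picks one of the two preimages.


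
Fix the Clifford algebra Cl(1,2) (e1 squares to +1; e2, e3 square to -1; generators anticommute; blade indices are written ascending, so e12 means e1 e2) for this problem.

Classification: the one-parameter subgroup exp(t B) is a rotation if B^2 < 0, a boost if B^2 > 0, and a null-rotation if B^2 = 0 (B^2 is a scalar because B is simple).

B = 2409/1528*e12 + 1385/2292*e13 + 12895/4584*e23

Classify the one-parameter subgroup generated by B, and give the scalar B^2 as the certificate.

B^2 term by term: the squares give (2409/1528)^2*(e12)^2 + (1385/2292)^2*(e13)^2 + (12895/4584)^2*(e23)^2 = 5803281/2334784*(+1) + 1918225/5253264*(+1) + 166281025/21013056*(-1) = -81/16 (each basis 2-blade squares to minus the product of its generators' squares); cross terms between blades sharing an index anticommute and cancel. So B^2 = -81/16.
Answer: rotation, certificate B^2 = -81/16. No conjugation can change B^2 = -81/16; the sign gives the class.


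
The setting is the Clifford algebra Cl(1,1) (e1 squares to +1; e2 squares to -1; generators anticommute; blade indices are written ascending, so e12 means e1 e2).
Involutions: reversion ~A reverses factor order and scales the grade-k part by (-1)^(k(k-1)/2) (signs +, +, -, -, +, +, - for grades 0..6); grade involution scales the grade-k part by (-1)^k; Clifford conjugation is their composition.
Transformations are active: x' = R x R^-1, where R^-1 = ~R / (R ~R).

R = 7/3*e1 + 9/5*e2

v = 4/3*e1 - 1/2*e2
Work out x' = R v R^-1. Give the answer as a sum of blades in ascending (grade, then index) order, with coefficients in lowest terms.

~R = 7/3*e1 + 9/5*e2, and R ~R = 496/225, so R^-1 = ~R / (496/225).
R v = 361/90 - 107/30*e12
Answer: 10651/1488*e1 + 3497/496*e2


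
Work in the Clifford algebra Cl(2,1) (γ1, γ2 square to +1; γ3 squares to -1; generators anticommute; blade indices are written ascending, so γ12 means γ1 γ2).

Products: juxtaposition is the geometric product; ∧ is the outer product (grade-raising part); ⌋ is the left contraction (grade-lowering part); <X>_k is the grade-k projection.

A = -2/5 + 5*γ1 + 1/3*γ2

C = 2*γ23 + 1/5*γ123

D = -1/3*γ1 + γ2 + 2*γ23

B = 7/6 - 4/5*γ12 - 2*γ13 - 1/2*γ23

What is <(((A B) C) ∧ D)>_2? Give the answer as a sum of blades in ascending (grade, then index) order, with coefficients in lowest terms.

step 1: -7/15 + 61/10*γ1 - 65/18*γ2 - 61/6*γ3 + 8/25*γ12 + 4/5*γ13 + 1/5*γ23 - 11/6*γ123
step 2: 1/30 - 272/75*γ1 - 1537/75*γ2 - 8197/1125*γ3 + 109/30*γ12 + 613/450*γ13 + 43/150*γ23 + 908/75*γ123
step 3: -1/90*γ1 + 1/30*γ2 - 2353/225*γ12 - 8197/3375*γ13 + 8272/1125*γ23 - 392/45*γ123
step 4: -2353/225*γ12 - 8197/3375*γ13 + 8272/1125*γ23
Answer: -2353/225*γ12 - 8197/3375*γ13 + 8272/1125*γ23
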